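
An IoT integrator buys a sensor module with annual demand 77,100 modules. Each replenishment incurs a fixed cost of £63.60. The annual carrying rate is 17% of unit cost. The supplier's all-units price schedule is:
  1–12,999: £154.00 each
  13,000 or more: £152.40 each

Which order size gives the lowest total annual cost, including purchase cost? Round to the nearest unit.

Q* ≈ 612 modules

Holding cost per unit per year at price C is H = 0.17·C.
Candidates are each tier's EOQ (if it falls in that tier) and each price-break quantity.
EOQ at £154.00 = 612.0 (feasible in tier 1): TC = 77,100×£154.00 + (77,100/612.0)×63.6 + (612.0/2)×0.17×£154.00 = £11,889,423.43.
EOQ at £152.40 = 615.3 < 13000, so use break Q=13000: TC = 77,100×£152.40 + (77,100/13000.0)×63.6 + (13000.0/2)×0.17×£152.40 = £11,918,819.20.
Lowest total cost is £11,889,423.43 at Q = 612.0.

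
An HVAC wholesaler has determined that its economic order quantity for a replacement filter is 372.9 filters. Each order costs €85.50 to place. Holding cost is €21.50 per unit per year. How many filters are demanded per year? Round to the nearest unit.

Squaring Q* = √(2DS/H) gives Q*² = 2DS/H.
From Q* = √(2DS/H): D = Q*²H / (2S) = 372.9² × 21.5 / (2 × 85.5) = 17483.449.

D ≈ 17,483 filters per year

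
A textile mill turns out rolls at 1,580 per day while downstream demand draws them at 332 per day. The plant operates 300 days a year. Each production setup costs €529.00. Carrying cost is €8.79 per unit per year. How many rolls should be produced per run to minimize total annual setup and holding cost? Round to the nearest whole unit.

Annual demand D = 332 × 300 = 99,600.
Production build-up factor (1 − d/p) = 1 − 332/1,580 = 0.7899.
Q* = √(2DS / (H(1 − d/p))) = √(2 × 99,600 × 529 / (8.79 × 0.7899)).
= √(105,376,800 / 6.943) ≈ 3895.824.

Q* ≈ 3,896 rolls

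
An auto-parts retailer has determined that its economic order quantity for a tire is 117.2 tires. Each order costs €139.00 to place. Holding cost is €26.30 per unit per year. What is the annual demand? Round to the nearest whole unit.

Invert the EOQ relation Q*² = 2DS/H.
From Q* = √(2DS/H): D = Q*²H / (2S) = 117.2² × 26.3 / (2 × 139) = 1299.470.

D ≈ 1,299 tires per year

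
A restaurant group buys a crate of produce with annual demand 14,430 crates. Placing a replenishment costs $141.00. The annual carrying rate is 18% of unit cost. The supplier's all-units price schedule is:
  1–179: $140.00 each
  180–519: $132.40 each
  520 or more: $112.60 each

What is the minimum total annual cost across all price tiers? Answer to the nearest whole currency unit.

Holding cost per unit per year at price C is H = 0.18·C.
Candidates are each tier's EOQ (if it falls in that tier) and each price-break quantity.
Tier 1 ($140.00): EOQ = 401.8 exceeds tier's upper bound 179, so this tier is dominated.
EOQ at $132.40 = 413.2 (feasible in tier 2): TC = 14,430×$132.40 + (14,430/413.2)×141 + (413.2/2)×0.18×$132.40 = $1,920,379.77.
EOQ at $112.60 = 448.1 < 520, so use break Q=520: TC = 14,430×$112.60 + (14,430/520.0)×141 + (520.0/2)×0.18×$112.60 = $1,634,000.43.
Lowest total cost among the candidates is at Q = 520.0.

TC* ≈ $1,634,000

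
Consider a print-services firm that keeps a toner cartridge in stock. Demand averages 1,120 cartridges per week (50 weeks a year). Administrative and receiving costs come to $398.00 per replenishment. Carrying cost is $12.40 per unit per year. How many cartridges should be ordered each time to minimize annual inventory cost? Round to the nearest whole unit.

Annual demand D = 1,120 × 50 = 56,000.
EOQ = √(2DS / H) = √(2 × 56,000 × 398 / 12.4).
= √(44,576,000 / 12.4) = √3,594,838.7097 ≈ 1896.006.

Q* ≈ 1,896 cartridges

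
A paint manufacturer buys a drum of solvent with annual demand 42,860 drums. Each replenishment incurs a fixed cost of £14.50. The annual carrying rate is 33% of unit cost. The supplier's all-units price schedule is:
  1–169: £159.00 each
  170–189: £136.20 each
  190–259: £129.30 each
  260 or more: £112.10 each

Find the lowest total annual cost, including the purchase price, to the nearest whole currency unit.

Holding cost per unit per year at price C is H = 0.33·C.
Candidates are each tier's EOQ (if it falls in that tier) and each price-break quantity.
EOQ at £159.00 = 153.9 (feasible in tier 1): TC = 42,860×£159.00 + (42,860/153.9)×14.5 + (153.9/2)×0.33×£159.00 = £6,822,815.71.
EOQ at £136.20 = 166.3 < 170, so use break Q=170: TC = 42,860×£136.20 + (42,860/170.0)×14.5 + (170.0/2)×0.33×£136.20 = £5,845,008.12.
EOQ at £129.30 = 170.7 < 190, so use break Q=190: TC = 42,860×£129.30 + (42,860/190.0)×14.5 + (190.0/2)×0.33×£129.30 = £5,549,122.45.
EOQ at £112.10 = 183.3 < 260, so use break Q=260: TC = 42,860×£112.10 + (42,860/260.0)×14.5 + (260.0/2)×0.33×£112.10 = £4,811,805.36.
Lowest total cost among the candidates is at Q = 260.0.

TC* ≈ £4,811,805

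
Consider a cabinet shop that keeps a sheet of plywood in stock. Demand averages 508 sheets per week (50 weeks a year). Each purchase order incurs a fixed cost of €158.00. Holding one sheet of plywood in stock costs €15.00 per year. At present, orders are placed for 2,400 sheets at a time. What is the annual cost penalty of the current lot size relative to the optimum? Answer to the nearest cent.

Annual demand D = 508 × 50 = 25,400.
EOQ = √(2DS/H) = √(2 × 25,400 × 158 / 15) ≈ 731.50.
Cost at Q* = (D/Q*)S + (Q*/2)H = √(2DSH) ≈ €10,972.51.
Cost at Q = 2,400: (25,400/2,400)×158 + (2,400/2)×15 = €1,672.17 + €18,000.00 = €19,672.17.
Excess = €19,672.17 − €10,972.51 = €8,699.66.

Extra cost ≈ €8,699.66 per year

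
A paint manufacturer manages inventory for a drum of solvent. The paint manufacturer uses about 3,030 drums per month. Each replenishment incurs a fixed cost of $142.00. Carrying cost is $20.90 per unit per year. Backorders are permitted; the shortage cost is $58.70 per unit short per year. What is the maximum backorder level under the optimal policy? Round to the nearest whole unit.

Annual demand D = 3,030 × 12 = 36,360.
With planned backorders, Q* = √(2DS/H) · √((H+B)/B).
√(2DS/H) = √(2 × 36,360 × 142 / 20.9) = 702.907.
√((H+B)/B) = √((20.9+58.7)/58.7) = 1.1645.
Q* ≈ 818.532.
S* = Q* · H/(H+B) = 818.532 × 20.9/79.6 ≈ 214.916.

S* ≈ 215 drums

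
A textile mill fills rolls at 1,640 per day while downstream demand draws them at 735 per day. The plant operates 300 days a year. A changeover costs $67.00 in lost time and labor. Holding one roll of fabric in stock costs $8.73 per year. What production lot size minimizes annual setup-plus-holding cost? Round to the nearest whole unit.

Q* ≈ 2,477 rolls

Annual demand D = 735 × 300 = 220,500.
Production build-up factor (1 − d/p) = 1 − 735/1,640 = 0.5518.
Q* = √(2DS / (H(1 − d/p))) = √(2 × 220,500 × 67 / (8.73 × 0.5518)).
= √(29,547,000 / 4.8175) ≈ 2476.551.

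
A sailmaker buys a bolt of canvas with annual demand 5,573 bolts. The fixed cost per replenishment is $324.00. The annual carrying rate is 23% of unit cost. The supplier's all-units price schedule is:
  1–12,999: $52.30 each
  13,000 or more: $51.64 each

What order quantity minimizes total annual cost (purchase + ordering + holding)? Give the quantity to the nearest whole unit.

Holding cost per unit per year at price C is H = 0.23·C.
Candidates are each tier's EOQ (if it falls in that tier) and each price-break quantity.
EOQ at $52.30 = 547.9 (feasible in tier 1): TC = 5,573×$52.30 + (5,573/547.9)×324 + (547.9/2)×0.23×$52.30 = $298,058.83.
EOQ at $51.64 = 551.4 < 13000, so use break Q=13000: TC = 5,573×$51.64 + (5,573/13000.0)×324 + (13000.0/2)×0.23×$51.64 = $365,130.42.
Lowest total cost is $298,058.83 at Q = 547.9.

Q* ≈ 548 bolts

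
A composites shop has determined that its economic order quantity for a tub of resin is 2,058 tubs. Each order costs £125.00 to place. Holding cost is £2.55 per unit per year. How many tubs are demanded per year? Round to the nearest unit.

D ≈ 43,201 tubs per year

Invert the EOQ relation Q*² = 2DS/H.
From Q* = √(2DS/H): D = Q*²H / (2S) = 2,058² × 2.55 / (2 × 125) = 43200.713.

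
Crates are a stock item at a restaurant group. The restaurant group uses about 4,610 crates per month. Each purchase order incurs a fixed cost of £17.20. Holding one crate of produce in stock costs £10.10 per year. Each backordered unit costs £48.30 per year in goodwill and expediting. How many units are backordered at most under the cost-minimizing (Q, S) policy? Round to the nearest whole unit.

Annual demand D = 4,610 × 12 = 55,320.
With planned backorders, Q* = √(2DS/H) · √((H+B)/B).
√(2DS/H) = √(2 × 55,320 × 17.2 / 10.1) = 434.070.
√((H+B)/B) = √((10.1+48.3)/48.3) = 1.0996.
Q* ≈ 477.301.
S* = Q* · H/(H+B) = 477.301 × 10.1/58.4 ≈ 82.547.

S* ≈ 83 crates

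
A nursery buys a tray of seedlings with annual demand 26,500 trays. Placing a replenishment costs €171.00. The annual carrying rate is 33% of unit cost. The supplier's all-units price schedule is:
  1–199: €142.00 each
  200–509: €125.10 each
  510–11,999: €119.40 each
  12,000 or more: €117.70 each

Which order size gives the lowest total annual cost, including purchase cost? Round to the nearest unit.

Holding cost per unit per year at price C is H = 0.33·C.
For each price level, check whether its EOQ is feasible; otherwise the best quantity at that price is the breakpoint.
Tier 1 (€142.00): EOQ = 439.8 exceeds tier's upper bound 199, so this tier is dominated.
EOQ at €125.10 = 468.5 (feasible in tier 2): TC = 26,500×€125.10 + (26,500/468.5)×171 + (468.5/2)×0.33×€125.10 = €3,334,492.90.
EOQ at €119.40 = 479.6 < 510, so use break Q=510: TC = 26,500×€119.40 + (26,500/510.0)×171 + (510.0/2)×0.33×€119.40 = €3,183,032.80.
EOQ at €117.70 = 483.0 < 12000, so use break Q=12000: TC = 26,500×€117.70 + (26,500/12000.0)×171 + (12000.0/2)×0.33×€117.70 = €3,352,473.62.
Lowest total cost is €3,183,032.80 at Q = 510.0.

Q* ≈ 510 trays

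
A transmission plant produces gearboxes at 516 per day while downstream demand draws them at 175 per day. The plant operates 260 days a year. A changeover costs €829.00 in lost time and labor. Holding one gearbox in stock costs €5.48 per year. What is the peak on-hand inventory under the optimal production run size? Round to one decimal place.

Annual demand D = 175 × 260 = 45,500.
Production build-up factor (1 − d/p) = 1 − 175/516 = 0.6609.
Q* = √(2DS / (H(1 − d/p))) = √(2 × 45,500 × 829 / (5.48 × 0.6609)).
= √(75,439,000 / 3.6215) ≈ 4564.102.
Maximum inventory = Q*(1 − d/p) = 4564.102 × 0.6609 ≈ 3016.199.

I_max ≈ 3,016.2 gearboxes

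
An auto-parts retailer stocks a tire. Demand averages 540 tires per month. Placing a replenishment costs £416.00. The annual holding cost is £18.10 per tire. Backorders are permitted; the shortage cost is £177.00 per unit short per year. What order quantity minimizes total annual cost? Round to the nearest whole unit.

Annual demand D = 540 × 12 = 6,480.
With planned backorders, Q* = √(2DS/H) · √((H+B)/B).
√(2DS/H) = √(2 × 6,480 × 416 / 18.1) = 545.770.
√((H+B)/B) = √((18.1+177)/177) = 1.0499.
Q* ≈ 572.996.

Q* ≈ 573 tires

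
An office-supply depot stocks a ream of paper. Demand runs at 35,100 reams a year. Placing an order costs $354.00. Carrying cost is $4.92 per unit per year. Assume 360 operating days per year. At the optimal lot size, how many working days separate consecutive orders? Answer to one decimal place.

EOQ = √(2DS/H) = √(2 × 35,100 × 354 / 4.92) ≈ 2247.44.
Cycle time = Q*/D × 360 = 2247.44 / 35,100 × 360 ≈ 23.051 days.

T ≈ 23.1 days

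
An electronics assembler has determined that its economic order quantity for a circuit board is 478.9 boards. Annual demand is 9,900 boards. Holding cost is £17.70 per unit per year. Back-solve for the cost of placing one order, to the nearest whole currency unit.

Invert the EOQ relation Q*² = 2DS/H.
From Q* = √(2DS/H): S = Q*²H / (2D) = 478.9² × 17.7 / (2 × 9,900) = 205.0207.

S ≈ £205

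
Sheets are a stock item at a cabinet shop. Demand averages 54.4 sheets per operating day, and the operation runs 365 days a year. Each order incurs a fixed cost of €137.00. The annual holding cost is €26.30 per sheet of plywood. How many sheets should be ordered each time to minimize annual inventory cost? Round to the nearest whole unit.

Q* ≈ 455 sheets

Annual demand D = 54.4 × 365 = 19,856.
EOQ = √(2DS / H) = √(2 × 19,856 × 137 / 26.3).
= √(5,440,544 / 26.3) = √206,864.7909 ≈ 454.824.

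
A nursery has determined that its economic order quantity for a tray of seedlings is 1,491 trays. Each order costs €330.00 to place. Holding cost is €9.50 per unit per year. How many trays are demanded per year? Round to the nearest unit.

Squaring Q* = √(2DS/H) gives Q*² = 2DS/H.
From Q* = √(2DS/H): D = Q*²H / (2S) = 1,491² × 9.5 / (2 × 330) = 31998.893.

D ≈ 31,999 trays per year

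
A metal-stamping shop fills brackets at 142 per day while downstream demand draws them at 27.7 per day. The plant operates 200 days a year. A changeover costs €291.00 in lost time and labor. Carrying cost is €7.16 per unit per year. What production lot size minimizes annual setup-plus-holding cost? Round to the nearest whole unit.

Annual demand D = 27.7 × 200 = 5,540.
Production build-up factor (1 − d/p) = 1 − 27.7/142 = 0.8049.
Q* = √(2DS / (H(1 − d/p))) = √(2 × 5,540 × 291 / (7.16 × 0.8049)).
= √(3,224,280 / 5.7633) ≈ 747.964.

Q* ≈ 748 brackets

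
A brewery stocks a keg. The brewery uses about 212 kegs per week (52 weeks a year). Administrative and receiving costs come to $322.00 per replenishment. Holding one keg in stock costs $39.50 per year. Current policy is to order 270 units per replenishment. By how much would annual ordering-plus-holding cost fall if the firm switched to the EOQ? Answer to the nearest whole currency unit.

Extra cost ≈ $1,734 per year

Annual demand D = 212 × 52 = 11,024.
EOQ = √(2DS/H) = √(2 × 11,024 × 322 / 39.5) ≈ 423.95.
Cost at Q* = (D/Q*)S + (Q*/2)H = √(2DSH) ≈ $16,746.00.
Cost at Q = 270: (11,024/270)×322 + (270/2)×39.5 = $13,147.14 + $5,332.50 = $18,479.64.
Excess = $18,479.64 − $16,746.00 = $1,733.64.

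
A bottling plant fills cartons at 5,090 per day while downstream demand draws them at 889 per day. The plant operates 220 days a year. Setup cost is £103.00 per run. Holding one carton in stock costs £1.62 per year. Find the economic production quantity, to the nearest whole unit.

Q* ≈ 5,489 cartons

Annual demand D = 889 × 220 = 195,580.
Production build-up factor (1 − d/p) = 1 − 889/5,090 = 0.8253.
Q* = √(2DS / (H(1 − d/p))) = √(2 × 195,580 × 103 / (1.62 × 0.8253)).
= √(40,289,480 / 1.3371) ≈ 5489.349.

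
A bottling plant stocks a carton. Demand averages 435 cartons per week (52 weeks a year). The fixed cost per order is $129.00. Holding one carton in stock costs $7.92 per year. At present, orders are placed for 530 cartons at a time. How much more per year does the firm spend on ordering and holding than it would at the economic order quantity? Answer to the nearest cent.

Extra cost ≈ $805.83 per year

Annual demand D = 435 × 52 = 22,620.
EOQ = √(2DS/H) = √(2 × 22,620 × 129 / 7.92) ≈ 858.41.
Cost at Q* = (D/Q*)S + (Q*/2)H = √(2DSH) ≈ $6,798.59.
Cost at Q = 530: (22,620/530)×129 + (530/2)×7.92 = $5,505.62 + $2,098.80 = $7,604.42.
Excess = $7,604.42 − $6,798.59 = $805.83.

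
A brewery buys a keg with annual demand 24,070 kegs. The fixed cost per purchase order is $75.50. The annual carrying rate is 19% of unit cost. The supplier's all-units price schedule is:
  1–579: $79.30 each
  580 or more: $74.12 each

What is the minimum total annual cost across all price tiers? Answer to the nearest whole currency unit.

Holding cost per unit per year at price C is H = 0.19·C.
Evaluate total cost at each tier's feasible EOQ or, if the EOQ is below the tier, at the tier's minimum quantity.
EOQ at $79.30 = 491.1 (feasible in tier 1): TC = 24,070×$79.30 + (24,070/491.1)×75.5 + (491.1/2)×0.19×$79.30 = $1,916,151.14.
EOQ at $74.12 = 508.0 < 580, so use break Q=580: TC = 24,070×$74.12 + (24,070/580.0)×75.5 + (580.0/2)×0.19×$74.12 = $1,791,285.66.
Lowest total cost among the candidates is at Q = 580.0.

TC* ≈ $1,791,286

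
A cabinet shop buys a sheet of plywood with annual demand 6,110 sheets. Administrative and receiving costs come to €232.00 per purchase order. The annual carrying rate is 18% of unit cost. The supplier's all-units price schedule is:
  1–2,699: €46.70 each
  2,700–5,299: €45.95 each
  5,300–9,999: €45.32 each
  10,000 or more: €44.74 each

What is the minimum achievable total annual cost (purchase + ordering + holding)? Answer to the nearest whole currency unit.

Holding cost per unit per year at price C is H = 0.18·C.
Evaluate total cost at each tier's feasible EOQ or, if the EOQ is below the tier, at the tier's minimum quantity.
EOQ at €46.70 = 580.7 (feasible in tier 1): TC = 6,110×€46.70 + (6,110/580.7)×232 + (580.7/2)×0.18×€46.70 = €290,218.74.
EOQ at €45.95 = 585.5 < 2700, so use break Q=2700: TC = 6,110×€45.95 + (6,110/2700.0)×232 + (2700.0/2)×0.18×€45.95 = €292,445.36.
EOQ at €45.32 = 589.5 < 5300, so use break Q=5300: TC = 6,110×€45.32 + (6,110/5300.0)×232 + (5300.0/2)×0.18×€45.32 = €298,790.30.
EOQ at €44.74 = 593.3 < 10000, so use break Q=10000: TC = 6,110×€44.74 + (6,110/10000.0)×232 + (10000.0/2)×0.18×€44.74 = €313,769.15.
Lowest total cost among the candidates is at Q = 580.7.

TC* ≈ €290,219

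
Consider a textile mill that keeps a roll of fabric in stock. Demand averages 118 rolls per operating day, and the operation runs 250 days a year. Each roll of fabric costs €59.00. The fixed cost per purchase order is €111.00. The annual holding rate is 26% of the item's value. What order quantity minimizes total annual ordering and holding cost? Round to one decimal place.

Q* ≈ 653.4 rolls

Annual demand D = 118 × 250 = 29,500.
Holding cost H = 0.26 × €59.00 = €15.3400 per unit per year.
EOQ = √(2DS / H) = √(2 × 29,500 × 111 / 15.34).
= √(6,549,000 / 15.34) = √426,923.0769 ≈ 653.394.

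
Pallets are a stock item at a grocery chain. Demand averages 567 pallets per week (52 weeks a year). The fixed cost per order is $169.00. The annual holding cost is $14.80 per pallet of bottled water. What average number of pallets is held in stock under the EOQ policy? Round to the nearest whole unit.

Annual demand D = 567 × 52 = 29,484.
Q* = √(2DS/H) = √(2 × 29,484 × 169 / 14.8) ≈ 820.58.
Average inventory = Q*/2 ≈ 820.58 / 2 = 410.290.

Average inventory ≈ 410 pallets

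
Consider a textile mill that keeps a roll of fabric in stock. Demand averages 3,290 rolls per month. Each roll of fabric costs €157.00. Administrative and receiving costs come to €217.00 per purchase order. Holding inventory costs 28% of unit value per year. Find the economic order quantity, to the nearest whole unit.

Q* ≈ 624 rolls

Annual demand D = 3,290 × 12 = 39,480.
Holding cost H = 0.28 × €157.00 = €43.9600 per unit per year.
EOQ = √(2DS / H) = √(2 × 39,480 × 217 / 43.96).
= √(17,134,320 / 43.96) = √389,770.7006 ≈ 624.316.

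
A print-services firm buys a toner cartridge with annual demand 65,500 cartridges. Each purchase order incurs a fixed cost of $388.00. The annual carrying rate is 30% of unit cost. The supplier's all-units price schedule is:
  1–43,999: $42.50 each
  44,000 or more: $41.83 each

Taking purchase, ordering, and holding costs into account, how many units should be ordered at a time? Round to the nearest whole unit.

Q* ≈ 1,997 cartridges

Holding cost per unit per year at price C is H = 0.30·C.
Candidates are each tier's EOQ (if it falls in that tier) and each price-break quantity.
EOQ at $42.50 = 1996.6 (feasible in tier 1): TC = 65,500×$42.50 + (65,500/1996.6)×388 + (1996.6/2)×0.30×$42.50 = $2,809,206.96.
EOQ at $41.83 = 2012.6 < 44000, so use break Q=44000: TC = 65,500×$41.83 + (65,500/44000.0)×388 + (44000.0/2)×0.30×$41.83 = $3,016,520.59.
Lowest total cost is $2,809,206.96 at Q = 1996.6.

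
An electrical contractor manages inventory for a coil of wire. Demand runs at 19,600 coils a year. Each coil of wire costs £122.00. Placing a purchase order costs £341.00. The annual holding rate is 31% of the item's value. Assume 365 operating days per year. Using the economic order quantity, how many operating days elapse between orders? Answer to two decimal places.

Holding cost H = 0.31 × £122.00 = £37.8200 per unit per year.
The optimal lot size = √(2DS/H) = √(2 × 19,600 × 341 / 37.82) ≈ 594.51.
Cycle time = Q*/D × 365 = 594.51 / 19,600 × 365 ≈ 11.071 days.

T ≈ 11.07 days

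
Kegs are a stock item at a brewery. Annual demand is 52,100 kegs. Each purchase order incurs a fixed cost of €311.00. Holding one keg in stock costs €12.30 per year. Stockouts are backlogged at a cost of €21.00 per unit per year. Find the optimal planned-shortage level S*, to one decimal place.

S* ≈ 755.0 kegs

With planned backorders, Q* = √(2DS/H) · √((H+B)/B).
√(2DS/H) = √(2 × 52,100 × 311 / 12.3) = 1623.161.
√((H+B)/B) = √((12.3+21)/21) = 1.2593.
Q* ≈ 2043.967.
S* = Q* · H/(H+B) = 2043.967 × 12.3/33.3 ≈ 754.979.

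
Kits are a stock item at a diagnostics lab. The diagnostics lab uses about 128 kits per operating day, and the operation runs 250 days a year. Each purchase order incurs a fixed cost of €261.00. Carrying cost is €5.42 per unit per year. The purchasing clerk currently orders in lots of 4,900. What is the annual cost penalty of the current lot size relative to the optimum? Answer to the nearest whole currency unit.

Annual demand D = 128 × 250 = 32,000.
EOQ = √(2DS/H) = √(2 × 32,000 × 261 / 5.42) ≈ 1755.54.
Cost at Q* = (D/Q*)S + (Q*/2)H = √(2DSH) ≈ €9,515.02.
Cost at Q = 4,900: (32,000/4,900)×261 + (4,900/2)×5.42 = €1,704.49 + €13,279.00 = €14,983.49.
Excess = €14,983.49 − €9,515.02 = €5,468.47.

Extra cost ≈ €5,468 per year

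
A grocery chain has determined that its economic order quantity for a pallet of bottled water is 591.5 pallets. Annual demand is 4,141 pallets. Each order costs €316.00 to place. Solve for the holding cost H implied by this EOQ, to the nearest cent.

H ≈ €7.48

Invert the EOQ relation Q*² = 2DS/H.
From Q* = √(2DS/H): H = 2DS / Q*² = 2 × 4,141 × 316 / 591.5² = 7.4802.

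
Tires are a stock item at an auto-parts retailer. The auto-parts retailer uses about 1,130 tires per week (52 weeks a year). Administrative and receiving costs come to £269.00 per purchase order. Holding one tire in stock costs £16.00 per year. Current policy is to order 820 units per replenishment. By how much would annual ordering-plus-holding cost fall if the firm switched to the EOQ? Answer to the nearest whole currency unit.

Extra cost ≈ £3,346 per year

Annual demand D = 1,130 × 52 = 58,760.
EOQ = √(2DS/H) = √(2 × 58,760 × 269 / 16) ≈ 1405.63.
Cost at Q* = (D/Q*)S + (Q*/2)H = √(2DSH) ≈ £22,490.13.
Cost at Q = 820: (58,760/820)×269 + (820/2)×16 = £19,276.15 + £6,560.00 = £25,836.15.
Excess = £25,836.15 − £22,490.13 = £3,346.01.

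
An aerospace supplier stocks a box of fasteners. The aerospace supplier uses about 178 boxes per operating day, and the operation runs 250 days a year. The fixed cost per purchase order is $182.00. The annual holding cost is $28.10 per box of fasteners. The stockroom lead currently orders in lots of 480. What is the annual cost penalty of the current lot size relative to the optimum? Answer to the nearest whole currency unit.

Annual demand D = 178 × 250 = 44,500.
EOQ = √(2DS/H) = √(2 × 44,500 × 182 / 28.1) ≈ 759.24.
Cost at Q* = (D/Q*)S + (Q*/2)H = √(2DSH) ≈ $21,334.57.
Cost at Q = 480: (44,500/480)×182 + (480/2)×28.1 = $16,872.92 + $6,744.00 = $23,616.92.
Excess = $23,616.92 − $21,334.57 = $2,282.35.

Extra cost ≈ $2,282 per year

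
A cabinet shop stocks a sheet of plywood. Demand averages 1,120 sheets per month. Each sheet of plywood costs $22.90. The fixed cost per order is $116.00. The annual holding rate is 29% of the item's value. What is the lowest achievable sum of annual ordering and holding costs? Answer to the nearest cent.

TC* ≈ $4,550.51

Annual demand D = 1,120 × 12 = 13,440.
Holding cost H = 0.29 × $22.90 = $6.6410 per unit per year.
Q* = √(2DS/H) = √(2 × 13,440 × 116 / 6.641) ≈ 685.22.
At the optimum the two cost components are equal, so total cost = 2·(Q*/2)H = Q*·H.
Minimum total = √(2DSH) = √(2 × 13,440 × 116 × 6.641) ≈ 4550.513.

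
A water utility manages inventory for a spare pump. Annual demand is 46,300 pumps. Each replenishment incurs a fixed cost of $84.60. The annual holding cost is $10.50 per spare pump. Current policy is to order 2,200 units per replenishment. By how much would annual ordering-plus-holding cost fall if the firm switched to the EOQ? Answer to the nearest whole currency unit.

Extra cost ≈ $4,261 per year

EOQ = √(2DS/H) = √(2 × 46,300 × 84.6 / 10.5) ≈ 863.77.
Cost at Q* = (D/Q*)S + (Q*/2)H = √(2DSH) ≈ $9,069.54.
Cost at Q = 2,200: (46,300/2,200)×84.6 + (2,200/2)×10.5 = $1,780.45 + $11,550.00 = $13,330.45.
Excess = $13,330.45 − $9,069.54 = $4,260.90.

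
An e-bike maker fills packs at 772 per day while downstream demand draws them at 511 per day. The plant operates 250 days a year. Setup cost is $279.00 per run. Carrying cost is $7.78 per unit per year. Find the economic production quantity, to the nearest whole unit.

Annual demand D = 511 × 250 = 127,750.
Production build-up factor (1 − d/p) = 1 − 511/772 = 0.3381.
Q* = √(2DS / (H(1 − d/p))) = √(2 × 127,750 × 279 / (7.78 × 0.3381)).
= √(71,284,500 / 2.6303) ≈ 5205.904.

Q* ≈ 5,206 packs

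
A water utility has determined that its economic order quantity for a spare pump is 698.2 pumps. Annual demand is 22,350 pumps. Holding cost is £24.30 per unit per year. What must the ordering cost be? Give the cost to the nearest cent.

Squaring Q* = √(2DS/H) gives Q*² = 2DS/H.
From Q* = √(2DS/H): S = Q*²H / (2D) = 698.2² × 24.3 / (2 × 22,350) = 265.0077.

S ≈ £265.01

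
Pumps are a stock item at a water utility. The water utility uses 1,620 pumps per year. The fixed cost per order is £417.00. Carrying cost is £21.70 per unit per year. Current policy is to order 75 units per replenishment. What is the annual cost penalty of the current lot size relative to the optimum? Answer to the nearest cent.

Extra cost ≈ £4,406.30 per year

EOQ = √(2DS/H) = √(2 × 1,620 × 417 / 21.7) ≈ 249.52.
Cost at Q* = (D/Q*)S + (Q*/2)H = √(2DSH) ≈ £5,414.65.
Cost at Q = 75: (1,620/75)×417 + (75/2)×21.7 = £9,007.20 + £813.75 = £9,820.95.
Excess = £9,820.95 − £5,414.65 = £4,406.30.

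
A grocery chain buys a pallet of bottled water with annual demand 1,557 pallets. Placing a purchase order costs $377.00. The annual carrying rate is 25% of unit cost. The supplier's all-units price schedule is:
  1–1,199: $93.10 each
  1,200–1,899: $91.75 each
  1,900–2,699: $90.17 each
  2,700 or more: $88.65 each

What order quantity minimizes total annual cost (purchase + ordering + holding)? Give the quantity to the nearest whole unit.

Q* ≈ 225 pallets

Holding cost per unit per year at price C is H = 0.25·C.
Evaluate total cost at each tier's feasible EOQ or, if the EOQ is below the tier, at the tier's minimum quantity.
EOQ at $93.10 = 224.6 (feasible in tier 1): TC = 1,557×$93.10 + (1,557/224.6)×377 + (224.6/2)×0.25×$93.10 = $150,183.97.
EOQ at $91.75 = 226.2 < 1200, so use break Q=1200: TC = 1,557×$91.75 + (1,557/1200.0)×377 + (1200.0/2)×0.25×$91.75 = $157,106.41.
EOQ at $90.17 = 228.2 < 1900, so use break Q=1900: TC = 1,557×$90.17 + (1,557/1900.0)×377 + (1900.0/2)×0.25×$90.17 = $162,119.01.
EOQ at $88.65 = 230.2 < 2700, so use break Q=2700: TC = 1,557×$88.65 + (1,557/2700.0)×377 + (2700.0/2)×0.25×$88.65 = $168,164.83.
Lowest total cost is $150,183.97 at Q = 224.6.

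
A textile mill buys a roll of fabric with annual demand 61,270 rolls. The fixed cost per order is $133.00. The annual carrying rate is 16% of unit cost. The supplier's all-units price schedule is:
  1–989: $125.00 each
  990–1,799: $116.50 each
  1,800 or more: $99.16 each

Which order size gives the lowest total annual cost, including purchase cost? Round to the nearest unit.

Q* ≈ 1,800 rolls

Holding cost per unit per year at price C is H = 0.16·C.
Evaluate total cost at each tier's feasible EOQ or, if the EOQ is below the tier, at the tier's minimum quantity.
EOQ at $125.00 = 902.7 (feasible in tier 1): TC = 61,270×$125.00 + (61,270/902.7)×133 + (902.7/2)×0.16×$125.00 = $7,676,804.26.
EOQ at $116.50 = 935.1 < 990, so use break Q=990: TC = 61,270×$116.50 + (61,270/990.0)×133 + (990.0/2)×0.16×$116.50 = $7,155,413.02.
EOQ at $99.16 = 1013.5 < 1800, so use break Q=1800: TC = 61,270×$99.16 + (61,270/1800.0)×133 + (1800.0/2)×0.16×$99.16 = $6,094,339.41.
Lowest total cost is $6,094,339.41 at Q = 1800.0.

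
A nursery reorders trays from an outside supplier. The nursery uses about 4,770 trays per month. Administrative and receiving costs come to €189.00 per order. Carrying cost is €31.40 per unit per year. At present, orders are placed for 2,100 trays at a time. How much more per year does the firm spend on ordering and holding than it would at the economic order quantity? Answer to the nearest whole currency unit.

Annual demand D = 4,770 × 12 = 57,240.
EOQ = √(2DS/H) = √(2 × 57,240 × 189 / 31.4) ≈ 830.10.
Cost at Q* = (D/Q*)S + (Q*/2)H = √(2DSH) ≈ €26,065.17.
Cost at Q = 2,100: (57,240/2,100)×189 + (2,100/2)×31.4 = €5,151.60 + €32,970.00 = €38,121.60.
Excess = €38,121.60 − €26,065.17 = €12,056.43.

Extra cost ≈ €12,056 per year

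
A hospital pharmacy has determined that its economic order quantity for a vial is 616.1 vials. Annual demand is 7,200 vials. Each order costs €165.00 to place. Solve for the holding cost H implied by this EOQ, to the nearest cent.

Squaring Q* = √(2DS/H) gives Q*² = 2DS/H.
From Q* = √(2DS/H): H = 2DS / Q*² = 2 × 7,200 × 165 / 616.1² = 6.2596.

H ≈ €6.26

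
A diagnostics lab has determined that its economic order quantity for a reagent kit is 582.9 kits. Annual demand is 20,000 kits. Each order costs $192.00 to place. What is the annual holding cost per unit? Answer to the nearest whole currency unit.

Invert the EOQ relation Q*² = 2DS/H.
From Q* = √(2DS/H): H = 2DS / Q*² = 2 × 20,000 × 192 / 582.9² = 22.6034.

H ≈ $23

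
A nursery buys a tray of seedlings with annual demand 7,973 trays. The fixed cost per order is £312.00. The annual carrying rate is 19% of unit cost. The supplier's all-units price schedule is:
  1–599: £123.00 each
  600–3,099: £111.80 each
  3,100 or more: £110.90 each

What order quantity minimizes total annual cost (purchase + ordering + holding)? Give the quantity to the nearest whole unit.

Holding cost per unit per year at price C is H = 0.19·C.
For each price level, check whether its EOQ is feasible; otherwise the best quantity at that price is the breakpoint.
EOQ at £123.00 = 461.4 (feasible in tier 1): TC = 7,973×£123.00 + (7,973/461.4)×312 + (461.4/2)×0.19×£123.00 = £991,461.82.
EOQ at £111.80 = 484.0 < 600, so use break Q=600: TC = 7,973×£111.80 + (7,973/600.0)×312 + (600.0/2)×0.19×£111.80 = £901,899.96.
EOQ at £110.90 = 485.9 < 3100, so use break Q=3100: TC = 7,973×£110.90 + (7,973/3100.0)×312 + (3100.0/2)×0.19×£110.90 = £917,668.19.
Lowest total cost is £901,899.96 at Q = 600.0.

Q* ≈ 600 trays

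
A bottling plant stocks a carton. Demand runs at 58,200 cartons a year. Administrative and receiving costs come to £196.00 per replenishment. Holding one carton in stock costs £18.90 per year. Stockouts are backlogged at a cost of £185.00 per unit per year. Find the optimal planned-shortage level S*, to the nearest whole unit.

With planned backorders, Q* = √(2DS/H) · √((H+B)/B).
√(2DS/H) = √(2 × 58,200 × 196 / 18.9) = 1098.686.
√((H+B)/B) = √((18.9+185)/185) = 1.0498.
Q* ≈ 1153.444.
S* = Q* · H/(H+B) = 1153.444 × 18.9/203.9 ≈ 106.916.

S* ≈ 107 cartons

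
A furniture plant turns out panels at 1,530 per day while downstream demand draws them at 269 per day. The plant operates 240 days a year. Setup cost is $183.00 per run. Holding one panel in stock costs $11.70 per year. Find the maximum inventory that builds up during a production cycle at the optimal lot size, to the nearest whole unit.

I_max ≈ 1,290 panels

Annual demand D = 269 × 240 = 64,560.
Production build-up factor (1 − d/p) = 1 − 269/1,530 = 0.8242.
Q* = √(2DS / (H(1 − d/p))) = √(2 × 64,560 × 183 / (11.7 × 0.8242)).
= √(23,628,960 / 9.6429) ≈ 1565.372.
Maximum inventory = Q*(1 − d/p) = 1565.372 × 0.8242 ≈ 1290.153.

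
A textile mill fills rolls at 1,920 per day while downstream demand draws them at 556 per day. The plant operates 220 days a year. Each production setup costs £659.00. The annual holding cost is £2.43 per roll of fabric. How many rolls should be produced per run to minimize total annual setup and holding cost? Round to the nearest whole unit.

Q* ≈ 9,664 rolls

Annual demand D = 556 × 220 = 122,320.
Production build-up factor (1 − d/p) = 1 − 556/1,920 = 0.7104.
Q* = √(2DS / (H(1 − d/p))) = √(2 × 122,320 × 659 / (2.43 × 0.7104)).
= √(161,217,760 / 1.7263) ≈ 9663.773.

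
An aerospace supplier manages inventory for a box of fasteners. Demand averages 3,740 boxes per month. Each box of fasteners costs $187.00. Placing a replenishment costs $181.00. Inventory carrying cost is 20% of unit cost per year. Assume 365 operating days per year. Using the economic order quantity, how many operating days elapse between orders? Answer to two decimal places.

Annual demand D = 3,740 × 12 = 44,880.
Holding cost H = 0.20 × $187.00 = $37.4000 per unit per year.
EOQ = √(2DS/H) = √(2 × 44,880 × 181 / 37.4) ≈ 659.09.
Cycle time = Q*/D × 365 = 659.09 / 44,880 × 365 ≈ 5.360 days.

T ≈ 5.36 days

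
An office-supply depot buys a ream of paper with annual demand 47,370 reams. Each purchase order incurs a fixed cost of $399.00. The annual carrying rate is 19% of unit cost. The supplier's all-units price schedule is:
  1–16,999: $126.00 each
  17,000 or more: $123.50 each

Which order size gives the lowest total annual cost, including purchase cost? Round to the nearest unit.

Q* ≈ 1,257 reams

Holding cost per unit per year at price C is H = 0.19·C.
Candidates are each tier's EOQ (if it falls in that tier) and each price-break quantity.
EOQ at $126.00 = 1256.6 (feasible in tier 1): TC = 47,370×$126.00 + (47,370/1256.6)×399 + (1256.6/2)×0.19×$126.00 = $5,998,702.59.
EOQ at $123.50 = 1269.2 < 17000, so use break Q=17000: TC = 47,370×$123.50 + (47,370/17000.0)×399 + (17000.0/2)×0.19×$123.50 = $6,050,759.30.
Lowest total cost is $5,998,702.59 at Q = 1256.6.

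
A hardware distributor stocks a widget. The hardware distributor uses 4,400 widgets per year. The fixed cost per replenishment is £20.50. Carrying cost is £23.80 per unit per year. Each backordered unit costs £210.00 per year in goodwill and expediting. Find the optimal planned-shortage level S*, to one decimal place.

S* ≈ 9.4 widgets

With planned backorders, Q* = √(2DS/H) · √((H+B)/B).
√(2DS/H) = √(2 × 4,400 × 20.5 / 23.8) = 87.062.
√((H+B)/B) = √((23.8+210)/210) = 1.0551.
Q* ≈ 91.863.
S* = Q* · H/(H+B) = 91.863 × 23.8/233.8 ≈ 9.351.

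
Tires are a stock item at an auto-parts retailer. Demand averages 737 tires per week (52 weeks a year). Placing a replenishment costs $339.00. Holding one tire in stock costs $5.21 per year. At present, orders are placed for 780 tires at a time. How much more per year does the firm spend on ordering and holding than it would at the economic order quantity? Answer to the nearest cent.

Annual demand D = 737 × 52 = 38,324.
EOQ = √(2DS/H) = √(2 × 38,324 × 339 / 5.21) ≈ 2233.22.
Cost at Q* = (D/Q*)S + (Q*/2)H = √(2DSH) ≈ $11,635.07.
Cost at Q = 780: (38,324/780)×339 + (780/2)×5.21 = $16,656.20 + $2,031.90 = $18,688.10.
Excess = $18,688.10 − $11,635.07 = $7,053.03.

Extra cost ≈ $7,053.03 per year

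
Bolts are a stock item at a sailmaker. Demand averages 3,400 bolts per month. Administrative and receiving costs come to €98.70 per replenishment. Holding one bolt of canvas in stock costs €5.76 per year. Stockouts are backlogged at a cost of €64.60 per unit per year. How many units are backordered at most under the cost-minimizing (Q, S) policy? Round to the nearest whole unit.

S* ≈ 101 bolts

Annual demand D = 3,400 × 12 = 40,800.
With planned backorders, Q* = √(2DS/H) · √((H+B)/B).
√(2DS/H) = √(2 × 40,800 × 98.7 / 5.76) = 1182.476.
√((H+B)/B) = √((5.76+64.6)/64.6) = 1.0436.
Q* ≈ 1234.068.
S* = Q* · H/(H+B) = 1234.068 × 5.76/70.36 ≈ 101.027.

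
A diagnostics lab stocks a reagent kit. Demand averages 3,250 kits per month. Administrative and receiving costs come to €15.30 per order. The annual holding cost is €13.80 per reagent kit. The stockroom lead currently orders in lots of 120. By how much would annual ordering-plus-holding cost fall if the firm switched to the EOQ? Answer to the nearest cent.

Extra cost ≈ €1,742.31 per year

Annual demand D = 3,250 × 12 = 39,000.
EOQ = √(2DS/H) = √(2 × 39,000 × 15.3 / 13.8) ≈ 294.07.
Cost at Q* = (D/Q*)S + (Q*/2)H = √(2DSH) ≈ €4,058.19.
Cost at Q = 120: (39,000/120)×15.3 + (120/2)×13.8 = €4,972.50 + €828.00 = €5,800.50.
Excess = €5,800.50 − €4,058.19 = €1,742.31.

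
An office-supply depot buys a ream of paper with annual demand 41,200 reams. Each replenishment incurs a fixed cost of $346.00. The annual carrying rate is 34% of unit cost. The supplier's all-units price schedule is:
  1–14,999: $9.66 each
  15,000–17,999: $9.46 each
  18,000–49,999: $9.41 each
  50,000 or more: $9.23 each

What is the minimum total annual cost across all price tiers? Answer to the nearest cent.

Holding cost per unit per year at price C is H = 0.34·C.
For each price level, check whether its EOQ is feasible; otherwise the best quantity at that price is the breakpoint.
EOQ at $9.66 = 2946.3 (feasible in tier 1): TC = 41,200×$9.66 + (41,200/2946.3)×346 + (2946.3/2)×0.34×$9.66 = $407,668.75.
EOQ at $9.46 = 2977.3 < 15000, so use break Q=15000: TC = 41,200×$9.46 + (41,200/15000.0)×346 + (15000.0/2)×0.34×$9.46 = $414,825.35.
EOQ at $9.41 = 2985.2 < 18000, so use break Q=18000: TC = 41,200×$9.41 + (41,200/18000.0)×346 + (18000.0/2)×0.34×$9.41 = $417,278.56.
EOQ at $9.23 = 3014.1 < 50000, so use break Q=50000: TC = 41,200×$9.23 + (41,200/50000.0)×346 + (50000.0/2)×0.34×$9.23 = $459,016.10.
Lowest total cost among the candidates is at Q = 2946.3.

TC* ≈ $407,668.75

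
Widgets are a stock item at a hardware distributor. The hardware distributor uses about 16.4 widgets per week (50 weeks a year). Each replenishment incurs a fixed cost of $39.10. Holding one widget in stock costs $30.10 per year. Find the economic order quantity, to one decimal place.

Q* ≈ 46.2 widgets

Annual demand D = 16.4 × 50 = 820.
EOQ = √(2DS / H) = √(2 × 820 × 39.1 / 30.1).
= √(64,124 / 30.1) = √2,130.3654 ≈ 46.156.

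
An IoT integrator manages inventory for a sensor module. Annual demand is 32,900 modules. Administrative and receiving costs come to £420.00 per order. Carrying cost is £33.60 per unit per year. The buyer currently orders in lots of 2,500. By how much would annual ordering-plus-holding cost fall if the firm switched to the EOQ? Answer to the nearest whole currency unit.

EOQ = √(2DS/H) = √(2 × 32,900 × 420 / 33.6) ≈ 906.92.
Cost at Q* = (D/Q*)S + (Q*/2)H = √(2DSH) ≈ £30,472.44.
Cost at Q = 2,500: (32,900/2,500)×420 + (2,500/2)×33.6 = £5,527.20 + £42,000.00 = £47,527.20.
Excess = £47,527.20 − £30,472.44 = £17,054.76.

Extra cost ≈ £17,055 per year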